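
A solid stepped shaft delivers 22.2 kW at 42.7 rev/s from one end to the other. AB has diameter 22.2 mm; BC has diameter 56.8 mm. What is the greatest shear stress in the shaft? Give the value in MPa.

ω = 2π·42.7 = 268.3 rad/s, so T = P/ω = 22.2×10³ / 268.3 = 82.75 N·m.
Under the same torque, τ_max = 16T/(πd³) is largest where d is smallest — segment AB (d = 22.2 mm).
τ_max = 16·82.75/(π·(0.0222)³) = 3.852×10^7 Pa.

38.5 MPa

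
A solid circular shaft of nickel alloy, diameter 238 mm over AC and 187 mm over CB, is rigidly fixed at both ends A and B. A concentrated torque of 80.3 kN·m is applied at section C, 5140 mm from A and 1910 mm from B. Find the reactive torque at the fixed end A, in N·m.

39600 N·m

Compatibility: T_A·a/J_AC = T_B·b/J_CB with T_A + T_B = T₀.
J_AC = 3.15×10^-4 m⁴, J_CB = 1.20×10^-4 m⁴, so T_A = T₀·(J_AC/a)/((J_AC/a)+(J_CB/b)) = 39640 N·m, T_B = 40660 N·m.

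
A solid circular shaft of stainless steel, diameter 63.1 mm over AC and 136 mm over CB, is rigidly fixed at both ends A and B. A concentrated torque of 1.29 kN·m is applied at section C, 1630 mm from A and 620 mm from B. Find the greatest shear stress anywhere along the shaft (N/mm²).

Compatibility: T_A·a/J_AC = T_B·b/J_CB with T_A + T_B = T₀.
J_AC = 1.56×10^-6 m⁴, J_CB = 3.36×10^-5 m⁴, so T_A = T₀·(J_AC/a)/((J_AC/a)+(J_CB/b)) = 22.34 N·m, T_B = 1268 N·m.
τ in each portion: τ_AC = 4.53×10^5 Pa, τ_CB = 2.57×10^6 Pa; maximum is in CB.
τ_max = T_CB·r/J = 1268·0.0680/3.36×10^-5 = 2.567×10^6 Pa.

2.57 N/mm²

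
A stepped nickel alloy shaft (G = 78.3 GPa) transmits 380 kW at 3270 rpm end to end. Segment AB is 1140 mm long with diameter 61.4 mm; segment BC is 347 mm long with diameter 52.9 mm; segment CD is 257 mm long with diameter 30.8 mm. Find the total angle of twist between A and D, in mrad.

59.2 mrad

ω = 2π·3270/60 = 342.4 rad/s, so T = P/ω = 380×10³ / 342.4 = 1110 N·m.
J_AB = π(0.0614)⁴/32 = 1.40×10^-6 m⁴; J_BC = π(0.0529)⁴/32 = 7.69×10^-7 m⁴; J_CD = π(0.0308)⁴/32 = 8.83×10^-8 m⁴.
θ = (T/G)·Σ L_i/J_i = (1110/78.3×10⁹)·(1.14/1.40×10^-6 + 0.347/7.69×10^-7 + 0.257/8.83×10^-8) = 0.05920 rad.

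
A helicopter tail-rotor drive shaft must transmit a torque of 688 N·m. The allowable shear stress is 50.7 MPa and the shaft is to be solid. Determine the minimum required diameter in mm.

For a solid shaft τ_max = 16T/(πd³), so d = (16T/(π τ_allow))^(1/3) = (16·688.0/(π·5.07×10^7))^(1/3) = 0.04104 m.

41.0 mm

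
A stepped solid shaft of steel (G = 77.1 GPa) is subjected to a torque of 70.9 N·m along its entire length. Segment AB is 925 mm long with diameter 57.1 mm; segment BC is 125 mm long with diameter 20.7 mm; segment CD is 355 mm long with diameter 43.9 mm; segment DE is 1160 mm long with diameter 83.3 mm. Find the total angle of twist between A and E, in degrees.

0.476°

J_AB = π(0.0571)⁴/32 = 1.04×10^-6 m⁴; J_BC = π(0.0207)⁴/32 = 1.80×10^-8 m⁴; J_CD = π(0.0439)⁴/32 = 3.65×10^-7 m⁴; J_DE = π(0.0833)⁴/32 = 4.73×10^-6 m⁴.
θ = (T/G)·Σ L_i/J_i = (70.90/77.1×10⁹)·(0.925/1.04×10^-6 + 0.125/1.80×10^-8 + 0.355/3.65×10^-7 + 1.16/4.73×10^-6) = 8.313×10^-3 rad.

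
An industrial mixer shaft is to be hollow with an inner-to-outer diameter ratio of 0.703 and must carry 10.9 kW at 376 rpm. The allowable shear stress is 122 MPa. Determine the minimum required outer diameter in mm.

24.8 mm

ω = 2π·376/60 = 39.37 rad/s, so T = P/ω = 10.9×10³ / 39.37 = 276.8 N·m.
For a hollow shaft with d_i/d_o = 0.703: τ_max = 16T/(π d_o³ (1−k⁴)), so d_o = [16T/(π τ_allow (1−k⁴))]^(1/3) = [16·276.8/(π·1.22×10^8·0.7558)]^(1/3) = 0.02482 m.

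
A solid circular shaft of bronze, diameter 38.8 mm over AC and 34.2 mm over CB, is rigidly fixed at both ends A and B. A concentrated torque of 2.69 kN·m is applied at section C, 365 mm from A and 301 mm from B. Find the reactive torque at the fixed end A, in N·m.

1550 N·m

Compatibility: T_A·a/J_AC = T_B·b/J_CB with T_A + T_B = T₀.
J_AC = 2.22×10^-7 m⁴, J_CB = 1.34×10^-7 m⁴, so T_A = T₀·(J_AC/a)/((J_AC/a)+(J_CB/b)) = 1553 N·m, T_B = 1137 N·m.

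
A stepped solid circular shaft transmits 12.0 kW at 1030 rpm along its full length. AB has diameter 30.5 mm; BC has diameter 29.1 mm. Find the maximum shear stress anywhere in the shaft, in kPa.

ω = 2π·1030/60 = 107.9 rad/s, so T = P/ω = 12.0×10³ / 107.9 = 111.3 N·m.
Under the same torque, τ_max = 16T/(πd³) is largest where d is smallest — segment BC (d = 29.1 mm).
τ_max = 16·111.3/(π·(0.0291)³) = 2.299×10^7 Pa.

23000 kPa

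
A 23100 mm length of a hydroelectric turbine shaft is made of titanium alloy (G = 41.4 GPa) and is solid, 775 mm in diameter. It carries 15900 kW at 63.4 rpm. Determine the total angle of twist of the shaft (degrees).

2.16°

ω = 2π·63.4/60 = 6.639 rad/s, so T = P/ω = 15900×10³ / 6.639 = 2.395e6 N·m.
J = πd⁴/32 = π(0.775)⁴/32 = 0.03542 m⁴.
θ = T·L/(G·J) = 2.395e6 × 23.1 / (41.4×10⁹ × 0.03542) = 0.03773 rad.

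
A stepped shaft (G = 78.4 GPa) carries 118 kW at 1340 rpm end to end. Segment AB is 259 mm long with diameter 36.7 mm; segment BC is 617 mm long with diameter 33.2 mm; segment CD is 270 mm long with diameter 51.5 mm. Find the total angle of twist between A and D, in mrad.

ω = 2π·1340/60 = 140.3 rad/s, so T = P/ω = 118×10³ / 140.3 = 840.9 N·m.
J_AB = π(0.0367)⁴/32 = 1.78×10^-7 m⁴; J_BC = π(0.0332)⁴/32 = 1.19×10^-7 m⁴; J_CD = π(0.0515)⁴/32 = 6.91×10^-7 m⁴.
θ = (T/G)·Σ L_i/J_i = (840.9/78.4×10⁹)·(0.259/1.78×10^-7 + 0.617/1.19×10^-7 + 0.270/6.91×10^-7) = 0.07528 rad.

75.3 mrad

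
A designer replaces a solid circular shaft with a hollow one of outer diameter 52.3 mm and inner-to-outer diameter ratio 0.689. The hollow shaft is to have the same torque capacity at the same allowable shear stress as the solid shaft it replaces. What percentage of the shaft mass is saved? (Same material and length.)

Equal τ_max and T ⇒ the solid shaft needs d_s³ = d_o³(1−k⁴), so d_s = 52.3·(1−0.689⁴)^(1/3) = 48.03 mm.
Area ratio A_h/A_s = d_o²(1−k²)/d_s² = (1−k²)/(1−k⁴)^(2/3) = 0.6228.
Mass saving = 1 − 0.6228 = 37.7 %.

37.7 %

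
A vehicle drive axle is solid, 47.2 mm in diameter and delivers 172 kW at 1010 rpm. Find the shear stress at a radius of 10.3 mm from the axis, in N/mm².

34.4 N/mm²

ω = 2π·1010/60 = 105.8 rad/s, so T = P/ω = 172×10³ / 105.8 = 1626 N·m.
J = πd⁴/32 = π(0.0472)⁴/32 = 4.873×10^-7 m⁴.
Shear stress varies linearly with radius: τ = T·r/J = 1626 × 0.0103 / 4.873×10^-7 = 3.438×10^7 Pa.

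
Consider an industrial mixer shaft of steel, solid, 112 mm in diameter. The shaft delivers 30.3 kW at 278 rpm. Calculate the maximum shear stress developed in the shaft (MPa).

ω = 2π·278/60 = 29.11 rad/s, so T = P/ω = 30.3×10³ / 29.11 = 1041 N·m.
J = πd⁴/32 = π(0.112)⁴/32 = 1.545×10^-5 m⁴.
τ_max = T·r/J = 1041 × 0.0560 / 1.545×10^-5 = 3.773×10^6 Pa.

3.77 MPa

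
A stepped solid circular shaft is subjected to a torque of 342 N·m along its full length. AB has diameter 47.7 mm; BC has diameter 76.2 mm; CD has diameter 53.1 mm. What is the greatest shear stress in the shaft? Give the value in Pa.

Under the same torque, τ_max = 16T/(πd³) is largest where d is smallest — segment AB (d = 47.7 mm).
τ_max = 16·342.0/(π·(0.0477)³) = 1.605×10^7 Pa.

1.60e7 Pa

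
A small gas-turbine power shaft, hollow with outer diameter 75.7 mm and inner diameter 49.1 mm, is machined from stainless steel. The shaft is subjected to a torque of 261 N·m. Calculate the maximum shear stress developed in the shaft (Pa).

J = π(d_o⁴ − d_i⁴)/32 = π(0.0757⁴ − 0.0491⁴)/32 = 2.653×10^-6 m⁴.
τ_max = T·r/J = 261.0 × 0.0379 / 2.653×10^-6 = 3.723×10^6 Pa.

3.72e6 Pa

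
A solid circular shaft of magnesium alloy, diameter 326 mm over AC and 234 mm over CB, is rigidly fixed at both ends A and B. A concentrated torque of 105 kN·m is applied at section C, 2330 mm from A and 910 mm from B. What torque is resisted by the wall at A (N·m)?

62500 N·m

Compatibility: T_A·a/J_AC = T_B·b/J_CB with T_A + T_B = T₀.
J_AC = 1.11×10^-3 m⁴, J_CB = 2.94×10^-4 m⁴, so T_A = T₀·(J_AC/a)/((J_AC/a)+(J_CB/b)) = 62510 N·m, T_B = 42490 N·m.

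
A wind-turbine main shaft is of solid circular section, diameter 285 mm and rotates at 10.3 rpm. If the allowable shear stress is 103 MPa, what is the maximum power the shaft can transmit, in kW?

J = πd⁴/32 = π(0.285)⁴/32 = 6.477×10^-4 m⁴.
T_max = τ_allow·J/r = 1.03×10^8 × 6.477×10^-4 / 0.142 = 468200 N·m.
ω = 2π·10.3/60 = 1.079 rad/s, so P_max = T_max·ω = 5.050×10^5 W.

505 kW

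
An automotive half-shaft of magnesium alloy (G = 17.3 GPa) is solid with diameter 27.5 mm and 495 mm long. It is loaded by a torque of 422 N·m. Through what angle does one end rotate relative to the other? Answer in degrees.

J = πd⁴/32 = π(0.0275)⁴/32 = 5.615×10^-8 m⁴.
θ = T·L/(G·J) = 422.0 × 0.495 / (17.3×10⁹ × 5.615×10^-8) = 0.2151 rad.

12.3°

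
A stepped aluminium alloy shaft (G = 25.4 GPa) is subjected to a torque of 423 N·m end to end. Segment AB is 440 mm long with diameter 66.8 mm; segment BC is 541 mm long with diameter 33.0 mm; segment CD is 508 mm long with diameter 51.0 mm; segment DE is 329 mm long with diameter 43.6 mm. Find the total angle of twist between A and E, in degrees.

6.26°

J_AB = π(0.0668)⁴/32 = 1.95×10^-6 m⁴; J_BC = π(0.0330)⁴/32 = 1.16×10^-7 m⁴; J_CD = π(0.0510)⁴/32 = 6.64×10^-7 m⁴; J_DE = π(0.0436)⁴/32 = 3.55×10^-7 m⁴.
θ = (T/G)·Σ L_i/J_i = (423.0/25.4×10⁹)·(0.440/1.95×10^-6 + 0.541/1.16×10^-7 + 0.508/6.64×10^-7 + 0.329/3.55×10^-7) = 0.1093 rad.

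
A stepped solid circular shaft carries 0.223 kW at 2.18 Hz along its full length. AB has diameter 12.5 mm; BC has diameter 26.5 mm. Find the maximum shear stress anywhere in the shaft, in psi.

ω = 2π·2.18 = 13.70 rad/s, so T = P/ω = 0.223×10³ / 13.70 = 16.28 N·m.
Under the same torque, τ_max = 16T/(πd³) is largest where d is smallest — segment AB (d = 12.5 mm).
τ_max = 16·16.28/(π·(0.0125)³) = 4.245×10^7 Pa.

6160 psi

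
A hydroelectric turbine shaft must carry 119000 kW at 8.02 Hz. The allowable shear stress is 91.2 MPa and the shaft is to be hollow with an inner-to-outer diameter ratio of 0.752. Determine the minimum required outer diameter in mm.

579 mm

ω = 2π·8.02 = 50.39 rad/s, so T = P/ω = 119000×10³ / 50.39 = 2.362e6 N·m.
For a hollow shaft with d_i/d_o = 0.752: τ_max = 16T/(π d_o³ (1−k⁴)), so d_o = [16T/(π τ_allow (1−k⁴))]^(1/3) = [16·2.362e6/(π·9.12×10^7·0.6802)]^(1/3) = 0.5788 m.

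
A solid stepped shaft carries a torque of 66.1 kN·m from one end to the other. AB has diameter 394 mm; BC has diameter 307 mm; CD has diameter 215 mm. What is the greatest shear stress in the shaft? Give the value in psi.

4910 psi

Under the same torque, τ_max = 16T/(πd³) is largest where d is smallest — segment CD (d = 215 mm).
τ_max = 16·66100/(π·(0.215)³) = 3.387×10^7 Pa.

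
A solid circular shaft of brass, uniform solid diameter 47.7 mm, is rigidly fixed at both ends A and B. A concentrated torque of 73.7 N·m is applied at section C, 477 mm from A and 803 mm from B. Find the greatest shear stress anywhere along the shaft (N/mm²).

2.17 N/mm²

With uniform GJ and both ends fixed, compatibility θ_AC = θ_CB gives T_A·a = T_B·b, together with T_A + T_B = T₀.
T_A = T₀·b/(a+b) = 73.70·803/1280 = 46.24 N·m; T_B = 27.46 N·m.
τ in each portion: τ_AC = 2.17×10^6 Pa, τ_CB = 1.29×10^6 Pa; maximum is in AC.
τ_max = T_AC·r/J = 46.24·0.0239/5.08×10^-7 = 2.170×10^6 Pa.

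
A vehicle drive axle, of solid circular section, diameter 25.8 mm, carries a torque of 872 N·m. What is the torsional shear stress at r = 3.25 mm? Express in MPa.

65.2 MPa

J = πd⁴/32 = π(0.0258)⁴/32 = 4.350×10^-8 m⁴.
Shear stress varies linearly with radius: τ = T·r/J = 872.0 × 0.00325 / 4.350×10^-8 = 6.515×10^7 Pa.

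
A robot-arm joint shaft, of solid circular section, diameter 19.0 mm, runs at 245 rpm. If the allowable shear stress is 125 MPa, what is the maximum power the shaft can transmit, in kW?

J = πd⁴/32 = π(0.0190)⁴/32 = 1.279×10^-8 m⁴.
T_max = τ_allow·J/r = 1.25×10^8 × 1.279×10^-8 / 0.00950 = 168.3 N·m.
ω = 2π·245/60 = 25.66 rad/s, so P_max = T_max·ω = 4319 W.

4.32 kW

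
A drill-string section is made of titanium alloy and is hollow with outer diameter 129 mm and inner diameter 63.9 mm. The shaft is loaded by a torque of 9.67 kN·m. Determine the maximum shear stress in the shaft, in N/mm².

J = π(d_o⁴ − d_i⁴)/32 = π(0.129⁴ − 0.0639⁴)/32 = 2.555×10^-5 m⁴.
τ_max = T·r/J = 9670 × 0.0645 / 2.555×10^-5 = 2.441×10^7 Pa.

24.4 N/mm²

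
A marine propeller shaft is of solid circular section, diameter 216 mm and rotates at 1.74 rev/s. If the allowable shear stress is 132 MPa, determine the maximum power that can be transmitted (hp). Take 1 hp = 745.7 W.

J = πd⁴/32 = π(0.216)⁴/32 = 2.137×10^-4 m⁴.
T_max = τ_allow·J/r = 1.32×10^8 × 2.137×10^-4 / 0.108 = 261200 N·m.
ω = 2π·1.74 = 10.93 rad/s, so P_max = T_max·ω = 2.856×10^6 W.

3830 hp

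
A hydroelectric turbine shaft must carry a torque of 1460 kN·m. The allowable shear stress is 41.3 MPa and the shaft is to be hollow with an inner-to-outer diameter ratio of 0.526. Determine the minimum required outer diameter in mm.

580 mm

For a hollow shaft with d_i/d_o = 0.526: τ_max = 16T/(π d_o³ (1−k⁴)), so d_o = [16T/(π τ_allow (1−k⁴))]^(1/3) = [16·1.460e6/(π·4.13×10^7·0.9235)]^(1/3) = 0.5799 m.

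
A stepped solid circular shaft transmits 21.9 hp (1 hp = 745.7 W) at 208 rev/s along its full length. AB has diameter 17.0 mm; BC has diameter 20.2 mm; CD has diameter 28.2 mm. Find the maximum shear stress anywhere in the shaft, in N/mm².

ω = 2π·208 = 1307 rad/s, so T = P/ω = 21.9×745.7 / 1307 = 12.50 N·m.
Under the same torque, τ_max = 16T/(πd³) is largest where d is smallest — segment AB (d = 17.0 mm).
τ_max = 16·12.50/(π·(0.0170)³) = 1.295×10^7 Pa.

13.0 N/mm²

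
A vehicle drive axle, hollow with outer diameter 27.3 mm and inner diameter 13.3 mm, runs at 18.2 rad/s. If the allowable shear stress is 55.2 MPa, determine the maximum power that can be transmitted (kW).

3.79 kW

J = π(d_o⁴ − d_i⁴)/32 = π(0.0273⁴ − 0.0133⁴)/32 = 5.146×10^-8 m⁴.
T_max = τ_allow·J/r = 5.52×10^7 × 5.146×10^-8 / 0.0137 = 208.1 N·m.
ω = 18.2 rad/s, so P_max = T_max·ω = 3787 W.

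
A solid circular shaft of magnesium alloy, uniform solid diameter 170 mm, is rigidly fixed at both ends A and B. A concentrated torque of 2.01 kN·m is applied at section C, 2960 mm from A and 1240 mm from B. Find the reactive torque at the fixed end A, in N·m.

593 N·m

With uniform GJ and both ends fixed, compatibility θ_AC = θ_CB gives T_A·a = T_B·b, together with T_A + T_B = T₀.
T_A = T₀·b/(a+b) = 2010·1240/4200 = 593.4 N·m; T_B = 1417 N·m.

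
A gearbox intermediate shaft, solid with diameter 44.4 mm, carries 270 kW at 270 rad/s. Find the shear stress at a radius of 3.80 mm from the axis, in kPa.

ω = 270 rad/s, so T = P/ω = 270×10³ / 270.0 = 1000 N·m.
J = πd⁴/32 = π(0.0444)⁴/32 = 3.815×10^-7 m⁴.
Shear stress varies linearly with radius: τ = T·r/J = 1000 × 0.00380 / 3.815×10^-7 = 9.960×10^6 Pa.

9960 kPa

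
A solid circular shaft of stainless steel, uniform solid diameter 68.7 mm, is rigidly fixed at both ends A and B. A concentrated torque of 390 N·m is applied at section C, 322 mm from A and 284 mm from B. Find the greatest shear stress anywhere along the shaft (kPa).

With uniform GJ and both ends fixed, compatibility θ_AC = θ_CB gives T_A·a = T_B·b, together with T_A + T_B = T₀.
T_A = T₀·b/(a+b) = 390.0·284/606.0 = 182.8 N·m; T_B = 207.2 N·m.
τ in each portion: τ_AC = 2.87×10^6 Pa, τ_CB = 3.25×10^6 Pa; maximum is in CB.
τ_max = T_CB·r/J = 207.2·0.0343/2.19×10^-6 = 3.255×10^6 Pa.

3250 kPa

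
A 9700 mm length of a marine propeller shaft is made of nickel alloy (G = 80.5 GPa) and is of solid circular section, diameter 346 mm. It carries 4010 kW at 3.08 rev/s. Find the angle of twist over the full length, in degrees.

ω = 2π·3.08 = 19.35 rad/s, so T = P/ω = 4010×10³ / 19.35 = 207200 N·m.
J = πd⁴/32 = π(0.346)⁴/32 = 1.407×10^-3 m⁴.
θ = T·L/(G·J) = 207200 × 9.70 / (80.5×10⁹ × 1.407×10^-3) = 0.01775 rad.

1.02°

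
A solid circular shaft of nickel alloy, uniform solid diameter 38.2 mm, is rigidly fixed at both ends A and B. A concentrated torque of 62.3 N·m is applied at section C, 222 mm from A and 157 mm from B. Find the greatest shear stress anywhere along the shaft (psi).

484 psi

With uniform GJ and both ends fixed, compatibility θ_AC = θ_CB gives T_A·a = T_B·b, together with T_A + T_B = T₀.
T_A = T₀·b/(a+b) = 62.30·157/379.0 = 25.81 N·m; T_B = 36.49 N·m.
τ in each portion: τ_AC = 2.36×10^6 Pa, τ_CB = 3.33×10^6 Pa; maximum is in CB.
τ_max = T_CB·r/J = 36.49·0.0191/2.09×10^-7 = 3.334×10^6 Pa.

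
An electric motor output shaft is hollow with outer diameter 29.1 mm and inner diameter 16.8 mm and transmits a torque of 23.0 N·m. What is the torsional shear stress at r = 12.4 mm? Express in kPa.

J = π(d_o⁴ − d_i⁴)/32 = π(0.0291⁴ − 0.0168⁴)/32 = 6.258×10^-8 m⁴.
Shear stress varies linearly with radius: τ = T·r/J = 23.00 × 0.0124 / 6.258×10^-8 = 4.557×10^6 Pa.

4560 kPa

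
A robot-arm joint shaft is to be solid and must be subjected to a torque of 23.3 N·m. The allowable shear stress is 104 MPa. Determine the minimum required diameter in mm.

For a solid shaft τ_max = 16T/(πd³), so d = (16T/(π τ_allow))^(1/3) = (16·23.30/(π·1.04×10^8))^(1/3) = 0.01045 m.

10.4 mm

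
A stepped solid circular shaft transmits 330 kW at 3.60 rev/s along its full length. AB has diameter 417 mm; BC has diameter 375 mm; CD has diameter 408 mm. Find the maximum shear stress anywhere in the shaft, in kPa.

1410 kPa

ω = 2π·3.60 = 22.62 rad/s, so T = P/ω = 330×10³ / 22.62 = 14590 N·m.
Under the same torque, τ_max = 16T/(πd³) is largest where d is smallest — segment BC (d = 375 mm).
τ_max = 16·14590/(π·(0.375)³) = 1.409×10^6 Pa.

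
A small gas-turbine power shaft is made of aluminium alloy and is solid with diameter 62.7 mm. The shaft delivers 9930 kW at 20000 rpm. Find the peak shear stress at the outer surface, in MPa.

98.0 MPa

ω = 2π·20000/60 = 2094 rad/s, so T = P/ω = 9930×10³ / 2094 = 4741 N·m.
J = πd⁴/32 = π(0.0627)⁴/32 = 1.517×10^-6 m⁴.
τ_max = T·r/J = 4741 × 0.0314 / 1.517×10^-6 = 9.796×10^7 Pa.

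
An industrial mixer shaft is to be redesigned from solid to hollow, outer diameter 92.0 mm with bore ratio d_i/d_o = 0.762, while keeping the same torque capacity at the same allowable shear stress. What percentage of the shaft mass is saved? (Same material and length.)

Equal τ_max and T ⇒ the solid shaft needs d_s³ = d_o³(1−k⁴), so d_s = 92.0·(1−0.762⁴)^(1/3) = 80.22 mm.
Area ratio A_h/A_s = d_o²(1−k²)/d_s² = (1−k²)/(1−k⁴)^(2/3) = 0.5516.
Mass saving = 1 − 0.5516 = 44.8 %.

44.8 %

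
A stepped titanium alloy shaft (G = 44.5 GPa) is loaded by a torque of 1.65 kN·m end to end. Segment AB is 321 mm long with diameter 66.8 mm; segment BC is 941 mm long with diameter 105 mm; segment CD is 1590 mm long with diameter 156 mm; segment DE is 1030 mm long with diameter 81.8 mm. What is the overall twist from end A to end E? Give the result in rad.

0.0187 rad

J_AB = π(0.0668)⁴/32 = 1.95×10^-6 m⁴; J_BC = π(0.105)⁴/32 = 1.19×10^-5 m⁴; J_CD = π(0.156)⁴/32 = 5.81×10^-5 m⁴; J_DE = π(0.0818)⁴/32 = 4.40×10^-6 m⁴.
θ = (T/G)·Σ L_i/J_i = (1650/44.5×10⁹)·(0.321/1.95×10^-6 + 0.941/1.19×10^-5 + 1.59/5.81×10^-5 + 1.03/4.40×10^-6) = 0.01872 rad.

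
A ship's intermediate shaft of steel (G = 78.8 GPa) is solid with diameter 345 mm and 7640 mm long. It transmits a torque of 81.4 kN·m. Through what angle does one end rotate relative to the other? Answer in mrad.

5.67 mrad

J = πd⁴/32 = π(0.345)⁴/32 = 1.391×10^-3 m⁴.
θ = T·L/(G·J) = 81400 × 7.64 / (78.8×10⁹ × 1.391×10^-3) = 5.674×10^-3 rad.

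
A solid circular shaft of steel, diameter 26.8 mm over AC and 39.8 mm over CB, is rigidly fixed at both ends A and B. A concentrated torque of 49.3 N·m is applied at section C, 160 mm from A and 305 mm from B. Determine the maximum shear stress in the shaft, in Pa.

Compatibility: T_A·a/J_AC = T_B·b/J_CB with T_A + T_B = T₀.
J_AC = 5.06×10^-8 m⁴, J_CB = 2.46×10^-7 m⁴, so T_A = T₀·(J_AC/a)/((J_AC/a)+(J_CB/b)) = 13.88 N·m, T_B = 35.42 N·m.
τ in each portion: τ_AC = 3.67×10^6 Pa, τ_CB = 2.86×10^6 Pa; maximum is in AC.
τ_max = T_AC·r/J = 13.88·0.0134/5.06×10^-8 = 3.673×10^6 Pa.

3.67e6 Pa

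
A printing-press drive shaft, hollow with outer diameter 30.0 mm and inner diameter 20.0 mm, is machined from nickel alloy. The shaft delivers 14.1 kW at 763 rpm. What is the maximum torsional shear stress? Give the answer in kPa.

ω = 2π·763/60 = 79.90 rad/s, so T = P/ω = 14.1×10³ / 79.90 = 176.5 N·m.
J = π(d_o⁴ − d_i⁴)/32 = π(0.0300⁴ − 0.0200⁴)/32 = 6.381×10^-8 m⁴.
τ_max = T·r/J = 176.5 × 0.0150 / 6.381×10^-8 = 4.148×10^7 Pa.

41500 kPa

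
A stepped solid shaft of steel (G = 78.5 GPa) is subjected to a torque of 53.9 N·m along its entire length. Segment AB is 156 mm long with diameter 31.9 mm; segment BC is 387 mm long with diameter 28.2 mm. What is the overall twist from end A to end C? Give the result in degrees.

J_AB = π(0.0319)⁴/32 = 1.02×10^-7 m⁴; J_BC = π(0.0282)⁴/32 = 6.21×10^-8 m⁴.
θ = (T/G)·Σ L_i/J_i = (53.90/78.5×10⁹)·(0.156/1.02×10^-7 + 0.387/6.21×10^-8) = 5.334×10^-3 rad.

0.306°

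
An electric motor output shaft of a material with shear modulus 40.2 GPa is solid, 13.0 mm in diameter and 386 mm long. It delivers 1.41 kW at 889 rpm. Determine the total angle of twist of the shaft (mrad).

ω = 2π·889/60 = 93.10 rad/s, so T = P/ω = 1.41×10³ / 93.10 = 15.15 N·m.
J = πd⁴/32 = π(0.0130)⁴/32 = 2.804×10^-9 m⁴.
θ = T·L/(G·J) = 15.15 × 0.386 / (40.2×10⁹ × 2.804×10^-9) = 0.05187 rad.

51.9 mrad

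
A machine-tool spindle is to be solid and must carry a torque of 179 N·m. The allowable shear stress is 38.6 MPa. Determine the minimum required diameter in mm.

For a solid shaft τ_max = 16T/(πd³), so d = (16T/(π τ_allow))^(1/3) = (16·179.0/(π·3.86×10^7))^(1/3) = 0.02869 m.

28.7 mm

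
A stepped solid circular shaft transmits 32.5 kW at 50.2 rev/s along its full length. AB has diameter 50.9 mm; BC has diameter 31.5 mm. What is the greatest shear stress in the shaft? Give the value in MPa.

ω = 2π·50.2 = 315.4 rad/s, so T = P/ω = 32.5×10³ / 315.4 = 103.0 N·m.
Under the same torque, τ_max = 16T/(πd³) is largest where d is smallest — segment BC (d = 31.5 mm).
τ_max = 16·103.0/(π·(0.0315)³) = 1.679×10^7 Pa.

16.8 MPa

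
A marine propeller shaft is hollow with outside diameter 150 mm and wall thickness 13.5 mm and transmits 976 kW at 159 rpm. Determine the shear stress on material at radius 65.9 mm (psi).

ω = 2π·159/60 = 16.65 rad/s, so T = P/ω = 976×10³ / 16.65 = 58620 N·m.
J = π(d_o⁴ − d_i⁴)/32 = π(0.150⁴ − 0.123⁴)/32 = 2.723×10^-5 m⁴.
Shear stress varies linearly with radius: τ = T·r/J = 58620 × 0.0659 / 2.723×10^-5 = 1.419×10^8 Pa.

20600 psi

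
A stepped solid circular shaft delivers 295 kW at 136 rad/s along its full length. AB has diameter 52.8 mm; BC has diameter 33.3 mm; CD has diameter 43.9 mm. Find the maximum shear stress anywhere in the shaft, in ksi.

ω = 136 rad/s, so T = P/ω = 295×10³ / 136.0 = 2169 N·m.
Under the same torque, τ_max = 16T/(πd³) is largest where d is smallest — segment BC (d = 33.3 mm).
τ_max = 16·2169/(π·(0.0333)³) = 2.992×10^8 Pa.

43.4 ksi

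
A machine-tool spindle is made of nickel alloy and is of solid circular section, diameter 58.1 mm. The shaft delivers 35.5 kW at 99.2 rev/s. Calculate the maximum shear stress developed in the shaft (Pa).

ω = 2π·99.2 = 623.3 rad/s, so T = P/ω = 35.5×10³ / 623.3 = 56.96 N·m.
J = πd⁴/32 = π(0.0581)⁴/32 = 1.119×10^-6 m⁴.
τ_max = T·r/J = 56.96 × 0.0290 / 1.119×10^-6 = 1.479×10^6 Pa.

1.48e6 Pa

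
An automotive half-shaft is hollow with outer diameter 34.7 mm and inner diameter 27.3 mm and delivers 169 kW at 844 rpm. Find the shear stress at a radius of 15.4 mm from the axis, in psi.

ω = 2π·844/60 = 88.38 rad/s, so T = P/ω = 169×10³ / 88.38 = 1912 N·m.
J = π(d_o⁴ − d_i⁴)/32 = π(0.0347⁴ − 0.0273⁴)/32 = 8.781×10^-8 m⁴.
Shear stress varies linearly with radius: τ = T·r/J = 1912 × 0.0154 / 8.781×10^-8 = 3.354×10^8 Pa.

48600 psi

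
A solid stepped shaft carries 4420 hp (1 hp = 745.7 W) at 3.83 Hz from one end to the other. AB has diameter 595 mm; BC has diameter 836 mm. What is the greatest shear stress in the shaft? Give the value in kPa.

3310 kPa

ω = 2π·3.83 = 24.06 rad/s, so T = P/ω = 4420×745.7 / 24.06 = 137000 N·m.
Under the same torque, τ_max = 16T/(πd³) is largest where d is smallest — segment AB (d = 595 mm).
τ_max = 16·137000/(π·(0.595)³) = 3.312×10^6 Pa.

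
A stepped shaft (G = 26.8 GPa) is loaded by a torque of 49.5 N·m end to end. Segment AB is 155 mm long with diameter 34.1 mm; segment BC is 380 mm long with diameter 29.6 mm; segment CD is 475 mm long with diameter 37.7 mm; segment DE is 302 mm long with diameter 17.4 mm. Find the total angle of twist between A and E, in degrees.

4.46°

J_AB = π(0.0341)⁴/32 = 1.33×10^-7 m⁴; J_BC = π(0.0296)⁴/32 = 7.54×10^-8 m⁴; J_CD = π(0.0377)⁴/32 = 1.98×10^-7 m⁴; J_DE = π(0.0174)⁴/32 = 9.00×10^-9 m⁴.
θ = (T/G)·Σ L_i/J_i = (49.50/26.8×10⁹)·(0.155/1.33×10^-7 + 0.380/7.54×10^-8 + 0.475/1.98×10^-7 + 0.302/9.00×10^-9) = 0.07788 rad.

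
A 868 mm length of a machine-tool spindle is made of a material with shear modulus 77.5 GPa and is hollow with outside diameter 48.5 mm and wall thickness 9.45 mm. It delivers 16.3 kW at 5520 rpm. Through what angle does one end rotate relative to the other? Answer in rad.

ω = 2π·5520/60 = 578.1 rad/s, so T = P/ω = 16.3×10³ / 578.1 = 28.20 N·m.
J = π(d_o⁴ − d_i⁴)/32 = π(0.0485⁴ − 0.0296⁴)/32 = 4.678×10^-7 m⁴.
θ = T·L/(G·J) = 28.20 × 0.868 / (77.5×10⁹ × 4.678×10^-7) = 6.751×10^-4 rad.

6.75e-4 rad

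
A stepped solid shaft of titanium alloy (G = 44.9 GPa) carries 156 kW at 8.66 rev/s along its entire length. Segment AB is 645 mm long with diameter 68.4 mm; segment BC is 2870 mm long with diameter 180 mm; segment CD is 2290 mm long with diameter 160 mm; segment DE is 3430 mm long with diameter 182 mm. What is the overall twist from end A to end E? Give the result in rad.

0.0252 rad

ω = 2π·8.66 = 54.41 rad/s, so T = P/ω = 156×10³ / 54.41 = 2867 N·m.
J_AB = π(0.0684)⁴/32 = 2.15×10^-6 m⁴; J_BC = π(0.180)⁴/32 = 1.03×10^-4 m⁴; J_CD = π(0.160)⁴/32 = 6.43×10^-5 m⁴; J_DE = π(0.182)⁴/32 = 1.08×10^-4 m⁴.
θ = (T/G)·Σ L_i/J_i = (2867/44.9×10⁹)·(0.645/2.15×10^-6 + 2.87/1.03×10^-4 + 2.29/6.43×10^-5 + 3.43/1.08×10^-4) = 0.02525 rad.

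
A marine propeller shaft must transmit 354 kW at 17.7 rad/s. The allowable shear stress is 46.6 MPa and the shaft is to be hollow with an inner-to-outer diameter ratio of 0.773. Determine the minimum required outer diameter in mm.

150 mm

ω = 17.7 rad/s, so T = P/ω = 354×10³ / 17.70 = 20000 N·m.
For a hollow shaft with d_i/d_o = 0.773: τ_max = 16T/(π d_o³ (1−k⁴)), so d_o = [16T/(π τ_allow (1−k⁴))]^(1/3) = [16·20000/(π·4.66×10^7·0.6430)]^(1/3) = 0.1504 m.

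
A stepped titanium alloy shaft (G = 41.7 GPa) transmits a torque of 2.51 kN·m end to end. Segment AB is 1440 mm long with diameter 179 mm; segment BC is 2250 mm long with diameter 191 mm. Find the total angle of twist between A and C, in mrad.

J_AB = π(0.179)⁴/32 = 1.01×10^-4 m⁴; J_BC = π(0.191)⁴/32 = 1.31×10^-4 m⁴.
θ = (T/G)·Σ L_i/J_i = (2510/41.7×10⁹)·(1.44/1.01×10^-4 + 2.25/1.31×10^-4) = 1.897×10^-3 rad.

1.90 mrad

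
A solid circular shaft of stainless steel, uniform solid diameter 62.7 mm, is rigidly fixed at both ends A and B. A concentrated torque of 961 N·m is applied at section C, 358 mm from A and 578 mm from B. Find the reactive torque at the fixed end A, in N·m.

With uniform GJ and both ends fixed, compatibility θ_AC = θ_CB gives T_A·a = T_B·b, together with T_A + T_B = T₀.
T_A = T₀·b/(a+b) = 961.0·578/936.0 = 593.4 N·m; T_B = 367.6 N·m.

593 N·m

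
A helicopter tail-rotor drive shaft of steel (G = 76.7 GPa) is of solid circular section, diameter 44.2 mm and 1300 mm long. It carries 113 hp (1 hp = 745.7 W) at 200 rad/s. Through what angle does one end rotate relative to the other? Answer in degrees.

1.09°

ω = 200 rad/s, so T = P/ω = 113×745.7 / 200.0 = 421.3 N·m.
J = πd⁴/32 = π(0.0442)⁴/32 = 3.747×10^-7 m⁴.
θ = T·L/(G·J) = 421.3 × 1.30 / (76.7×10⁹ × 3.747×10^-7) = 0.01906 rad.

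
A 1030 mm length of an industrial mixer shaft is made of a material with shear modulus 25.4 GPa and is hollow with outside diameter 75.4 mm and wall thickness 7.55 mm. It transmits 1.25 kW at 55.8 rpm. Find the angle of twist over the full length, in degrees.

0.265°

ω = 2π·55.8/60 = 5.843 rad/s, so T = P/ω = 1.25×10³ / 5.843 = 213.9 N·m.
J = π(d_o⁴ − d_i⁴)/32 = π(0.0754⁴ − 0.0603⁴)/32 = 1.875×10^-6 m⁴.
θ = T·L/(G·J) = 213.9 × 1.03 / (25.4×10⁹ × 1.875×10^-6) = 4.626×10^-3 rad.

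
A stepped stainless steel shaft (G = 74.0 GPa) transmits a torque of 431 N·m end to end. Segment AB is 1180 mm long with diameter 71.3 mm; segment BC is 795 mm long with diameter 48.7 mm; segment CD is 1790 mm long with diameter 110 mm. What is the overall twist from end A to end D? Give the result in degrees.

0.677°

J_AB = π(0.0713)⁴/32 = 2.54×10^-6 m⁴; J_BC = π(0.0487)⁴/32 = 5.52×10^-7 m⁴; J_CD = π(0.110)⁴/32 = 1.44×10^-5 m⁴.
θ = (T/G)·Σ L_i/J_i = (431.0/74.0×10⁹)·(1.18/2.54×10^-6 + 0.795/5.52×10^-7 + 1.79/1.44×10^-5) = 0.01182 rad.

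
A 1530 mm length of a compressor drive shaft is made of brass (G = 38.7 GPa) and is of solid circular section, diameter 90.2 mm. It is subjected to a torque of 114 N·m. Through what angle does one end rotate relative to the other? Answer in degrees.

0.0397°

J = πd⁴/32 = π(0.0902)⁴/32 = 6.499×10^-6 m⁴.
θ = T·L/(G·J) = 114.0 × 1.53 / (38.7×10⁹ × 6.499×10^-6) = 6.935×10^-4 rad.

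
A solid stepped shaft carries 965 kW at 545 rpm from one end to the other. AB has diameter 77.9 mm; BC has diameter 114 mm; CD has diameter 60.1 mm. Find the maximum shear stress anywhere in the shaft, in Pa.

3.97e8 Pa

ω = 2π·545/60 = 57.07 rad/s, so T = P/ω = 965×10³ / 57.07 = 16910 N·m.
Under the same torque, τ_max = 16T/(πd³) is largest where d is smallest — segment CD (d = 60.1 mm).
τ_max = 16·16910/(π·(0.0601)³) = 3.967×10^8 Pa.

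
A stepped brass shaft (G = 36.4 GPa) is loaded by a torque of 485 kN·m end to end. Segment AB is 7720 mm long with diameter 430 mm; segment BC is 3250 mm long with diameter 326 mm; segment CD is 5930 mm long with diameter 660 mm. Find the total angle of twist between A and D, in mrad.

73.9 mrad

J_AB = π(0.430)⁴/32 = 3.36×10^-3 m⁴; J_BC = π(0.326)⁴/32 = 1.11×10^-3 m⁴; J_CD = π(0.660)⁴/32 = 0.0186 m⁴.
θ = (T/G)·Σ L_i/J_i = (485000/36.4×10⁹)·(7.72/3.36×10^-3 + 3.25/1.11×10^-3 + 5.93/0.0186) = 0.07394 rad.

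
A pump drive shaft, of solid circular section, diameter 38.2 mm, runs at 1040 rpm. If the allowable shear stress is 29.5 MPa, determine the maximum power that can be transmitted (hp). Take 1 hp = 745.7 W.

47.2 hp

J = πd⁴/32 = π(0.0382)⁴/32 = 2.091×10^-7 m⁴.
T_max = τ_allow·J/r = 2.95×10^7 × 2.091×10^-7 / 0.0191 = 322.9 N·m.
ω = 2π·1040/60 = 108.9 rad/s, so P_max = T_max·ω = 3.516×10^4 W.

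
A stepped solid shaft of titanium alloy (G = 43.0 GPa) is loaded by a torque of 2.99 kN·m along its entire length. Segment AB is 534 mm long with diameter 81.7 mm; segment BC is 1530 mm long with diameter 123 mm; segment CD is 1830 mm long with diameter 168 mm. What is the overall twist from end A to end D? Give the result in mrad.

J_AB = π(0.0817)⁴/32 = 4.37×10^-6 m⁴; J_BC = π(0.123)⁴/32 = 2.25×10^-5 m⁴; J_CD = π(0.168)⁴/32 = 7.82×10^-5 m⁴.
θ = (T/G)·Σ L_i/J_i = (2990/43.0×10⁹)·(0.534/4.37×10^-6 + 1.53/2.25×10^-5 + 1.83/7.82×10^-5) = 0.01485 rad.

14.9 mrad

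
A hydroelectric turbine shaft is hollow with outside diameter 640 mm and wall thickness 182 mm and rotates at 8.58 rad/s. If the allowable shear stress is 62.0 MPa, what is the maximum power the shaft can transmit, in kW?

26400 kW

J = π(d_o⁴ − d_i⁴)/32 = π(0.640⁴ − 0.276⁴)/32 = 0.01590 m⁴.
T_max = τ_allow·J/r = 6.20×10^7 × 0.01590 / 0.320 = 3.081e6 N·m.
ω = 8.58 rad/s, so P_max = T_max·ω = 2.643×10^7 W.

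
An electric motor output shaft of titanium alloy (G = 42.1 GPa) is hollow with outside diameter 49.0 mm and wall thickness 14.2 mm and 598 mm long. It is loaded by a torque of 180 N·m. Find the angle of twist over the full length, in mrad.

J = π(d_o⁴ − d_i⁴)/32 = π(0.0490⁴ − 0.0206⁴)/32 = 5.483×10^-7 m⁴.
θ = T·L/(G·J) = 180.0 × 0.598 / (42.1×10⁹ × 5.483×10^-7) = 4.663×10^-3 rad.

4.66 mrad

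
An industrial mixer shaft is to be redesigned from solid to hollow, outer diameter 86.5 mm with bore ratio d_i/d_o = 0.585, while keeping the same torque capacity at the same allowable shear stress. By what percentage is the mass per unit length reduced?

28.5 %

Equal τ_max and T ⇒ the solid shaft needs d_s³ = d_o³(1−k⁴), so d_s = 86.5·(1−0.585⁴)^(1/3) = 82.98 mm.
Area ratio A_h/A_s = d_o²(1−k²)/d_s² = (1−k²)/(1−k⁴)^(2/3) = 0.7147.
Mass saving = 1 − 0.7147 = 28.5 %.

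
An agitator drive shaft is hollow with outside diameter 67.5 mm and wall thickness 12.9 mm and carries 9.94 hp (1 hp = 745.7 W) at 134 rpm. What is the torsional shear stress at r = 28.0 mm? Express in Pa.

8.49e6 Pa

ω = 2π·134/60 = 14.03 rad/s, so T = P/ω = 9.94×745.7 / 14.03 = 528.2 N·m.
J = π(d_o⁴ − d_i⁴)/32 = π(0.0675⁴ − 0.0417⁴)/32 = 1.741×10^-6 m⁴.
Shear stress varies linearly with radius: τ = T·r/J = 528.2 × 0.0280 / 1.741×10^-6 = 8.494×10^6 Pa.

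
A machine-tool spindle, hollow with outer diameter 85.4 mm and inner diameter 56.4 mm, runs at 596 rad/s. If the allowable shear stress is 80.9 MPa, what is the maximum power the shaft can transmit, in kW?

J = π(d_o⁴ − d_i⁴)/32 = π(0.0854⁴ − 0.0564⁴)/32 = 4.229×10^-6 m⁴.
T_max = τ_allow·J/r = 8.09×10^7 × 4.229×10^-6 / 0.0427 = 8011 N·m.
ω = 596 rad/s, so P_max = T_max·ω = 4.775×10^6 W.

4770 kW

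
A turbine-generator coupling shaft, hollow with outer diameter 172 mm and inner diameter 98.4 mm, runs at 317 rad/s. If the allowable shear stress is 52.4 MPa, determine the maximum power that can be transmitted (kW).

J = π(d_o⁴ − d_i⁴)/32 = π(0.172⁴ − 0.0984⁴)/32 = 7.672×10^-5 m⁴.
T_max = τ_allow·J/r = 5.24×10^7 × 7.672×10^-5 / 0.0860 = 46750 N·m.
ω = 317 rad/s, so P_max = T_max·ω = 1.482×10^7 W.

14800 kW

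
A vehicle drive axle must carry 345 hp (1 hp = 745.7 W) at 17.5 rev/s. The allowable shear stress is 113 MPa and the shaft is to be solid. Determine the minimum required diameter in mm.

ω = 2π·17.5 = 110.0 rad/s, so T = P/ω = 345×745.7 / 110.0 = 2340 N·m.
For a solid shaft τ_max = 16T/(πd³), so d = (16T/(π τ_allow))^(1/3) = (16·2340/(π·1.13×10^8))^(1/3) = 0.04724 m.

47.2 mm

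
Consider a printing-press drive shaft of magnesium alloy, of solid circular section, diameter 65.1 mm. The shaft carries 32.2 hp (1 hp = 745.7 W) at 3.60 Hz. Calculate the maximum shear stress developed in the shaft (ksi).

ω = 2π·3.60 = 22.62 rad/s, so T = P/ω = 32.2×745.7 / 22.62 = 1062 N·m.
J = πd⁴/32 = π(0.0651)⁴/32 = 1.763×10^-6 m⁴.
τ_max = T·r/J = 1062 × 0.0325 / 1.763×10^-6 = 1.960×10^7 Pa.

2.84 ksi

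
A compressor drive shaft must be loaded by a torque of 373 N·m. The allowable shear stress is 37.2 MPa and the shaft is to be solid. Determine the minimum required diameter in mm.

For a solid shaft τ_max = 16T/(πd³), so d = (16T/(π τ_allow))^(1/3) = (16·373.0/(π·3.72×10^7))^(1/3) = 0.03710 m.

37.1 mm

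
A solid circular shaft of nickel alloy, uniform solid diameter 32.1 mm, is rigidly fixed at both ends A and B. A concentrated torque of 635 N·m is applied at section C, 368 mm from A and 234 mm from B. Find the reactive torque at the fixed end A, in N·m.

With uniform GJ and both ends fixed, compatibility θ_AC = θ_CB gives T_A·a = T_B·b, together with T_A + T_B = T₀.
T_A = T₀·b/(a+b) = 635.0·234/602.0 = 246.8 N·m; T_B = 388.2 N·m.

247 N·m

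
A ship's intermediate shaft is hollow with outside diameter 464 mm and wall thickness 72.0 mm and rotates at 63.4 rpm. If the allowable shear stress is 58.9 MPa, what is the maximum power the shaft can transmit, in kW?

J = π(d_o⁴ − d_i⁴)/32 = π(0.464⁴ − 0.320⁴)/32 = 3.521×10^-3 m⁴.
T_max = τ_allow·J/r = 5.89×10^7 × 3.521×10^-3 / 0.232 = 894000 N·m.
ω = 2π·63.4/60 = 6.639 rad/s, so P_max = T_max·ω = 5.935×10^6 W.

5940 kW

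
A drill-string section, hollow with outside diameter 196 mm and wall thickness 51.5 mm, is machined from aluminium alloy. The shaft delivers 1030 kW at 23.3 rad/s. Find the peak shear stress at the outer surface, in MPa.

31.5 MPa

ω = 23.3 rad/s, so T = P/ω = 1030×10³ / 23.30 = 44210 N·m.
J = π(d_o⁴ − d_i⁴)/32 = π(0.196⁴ − 0.0930⁴)/32 = 1.375×10^-4 m⁴.
τ_max = T·r/J = 44210 × 0.0980 / 1.375×10^-4 = 3.150×10^7 Pa.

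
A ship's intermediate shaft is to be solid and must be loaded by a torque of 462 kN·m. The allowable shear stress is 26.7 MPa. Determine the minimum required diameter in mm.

445 mm

For a solid shaft τ_max = 16T/(πd³), so d = (16T/(π τ_allow))^(1/3) = (16·462000/(π·2.67×10^7))^(1/3) = 0.4450 m.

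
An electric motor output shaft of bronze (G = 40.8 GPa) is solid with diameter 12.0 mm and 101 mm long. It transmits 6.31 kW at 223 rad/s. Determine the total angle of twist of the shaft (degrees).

ω = 223 rad/s, so T = P/ω = 6.31×10³ / 223.0 = 28.30 N·m.
J = πd⁴/32 = π(0.0120)⁴/32 = 2.036×10^-9 m⁴.
θ = T·L/(G·J) = 28.30 × 0.101 / (40.8×10⁹ × 2.036×10^-9) = 0.03441 rad.

1.97°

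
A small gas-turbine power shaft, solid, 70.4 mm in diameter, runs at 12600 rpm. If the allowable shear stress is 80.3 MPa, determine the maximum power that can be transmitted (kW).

J = πd⁴/32 = π(0.0704)⁴/32 = 2.412×10^-6 m⁴.
T_max = τ_allow·J/r = 8.03×10^7 × 2.412×10^-6 / 0.0352 = 5501 N·m.
ω = 2π·12600/60 = 1319 rad/s, so P_max = T_max·ω = 7.259×10^6 W.

7260 kW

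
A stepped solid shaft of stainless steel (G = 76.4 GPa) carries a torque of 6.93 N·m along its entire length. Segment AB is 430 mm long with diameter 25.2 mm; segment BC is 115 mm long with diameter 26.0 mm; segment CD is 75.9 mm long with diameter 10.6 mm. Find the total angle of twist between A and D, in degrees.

J_AB = π(0.0252)⁴/32 = 3.96×10^-8 m⁴; J_BC = π(0.0260)⁴/32 = 4.49×10^-8 m⁴; J_CD = π(0.0106)⁴/32 = 1.24×10^-9 m⁴.
θ = (T/G)·Σ L_i/J_i = (6.930/76.4×10⁹)·(0.430/3.96×10^-8 + 0.115/4.49×10^-8 + 0.0759/1.24×10^-9) = 6.772×10^-3 rad.

0.388°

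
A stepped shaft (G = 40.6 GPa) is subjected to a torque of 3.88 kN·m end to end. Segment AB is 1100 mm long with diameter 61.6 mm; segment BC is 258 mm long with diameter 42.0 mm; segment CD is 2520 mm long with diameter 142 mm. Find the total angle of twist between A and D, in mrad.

J_AB = π(0.0616)⁴/32 = 1.41×10^-6 m⁴; J_BC = π(0.0420)⁴/32 = 3.05×10^-7 m⁴; J_CD = π(0.142)⁴/32 = 3.99×10^-5 m⁴.
θ = (T/G)·Σ L_i/J_i = (3880/40.6×10⁹)·(1.10/1.41×10^-6 + 0.258/3.05×10^-7 + 2.52/3.99×10^-5) = 0.1611 rad.

161 mrad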